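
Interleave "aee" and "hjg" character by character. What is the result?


Interleaving "aee" and "hjg":
  Position 0: 'a' from first, 'h' from second => "ah"
  Position 1: 'e' from first, 'j' from second => "ej"
  Position 2: 'e' from first, 'g' from second => "eg"
Result: ahejeg

ahejeg


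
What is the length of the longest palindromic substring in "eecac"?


Input: "eecac"
Checking substrings for palindromes:
  [2:5] "cac" (len 3) => palindrome
  [0:2] "ee" (len 2) => palindrome
Longest palindromic substring: "cac" with length 3

3


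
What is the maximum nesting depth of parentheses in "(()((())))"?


Input: "(()((())))"
Tracking depth:
  Position 0 '(': depth becomes 1
  Position 1 '(': depth becomes 2
  Position 2 ')': depth becomes 1
  Position 3 '(': depth becomes 2
  Position 4 '(': depth becomes 3
  Position 5 '(': depth becomes 4
  Position 6 ')': depth becomes 3
  Position 7 ')': depth becomes 2
  Position 8 ')': depth becomes 1
  Position 9 ')': depth becomes 0
Maximum depth reached: 4

4


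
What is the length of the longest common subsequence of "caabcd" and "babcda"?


LCS of "caabcd" and "babcda"
DP table:
           b    a    b    c    d    a
      0    0    0    0    0    0    0
  c   0    0    0    0    1    1    1
  a   0    0    1    1    1    1    2
  a   0    0    1    1    1    1    2
  b   0    1    1    2    2    2    2
  c   0    1    1    2    3    3    3
  d   0    1    1    2    3    4    4
LCS length = dp[6][6] = 4

4


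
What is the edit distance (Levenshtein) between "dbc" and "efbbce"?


Computing edit distance: "dbc" -> "efbbce"
DP table:
           e    f    b    b    c    e
      0    1    2    3    4    5    6
  d   1    1    2    3    4    5    6
  b   2    2    2    2    3    4    5
  c   3    3    3    3    3    3    4
Edit distance = dp[3][6] = 4

4


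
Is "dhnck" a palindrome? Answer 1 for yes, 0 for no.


Input: dhnck
Reversed: kcnhd
  Compare pos 0 ('d') with pos 4 ('k'): MISMATCH
  Compare pos 1 ('h') with pos 3 ('c'): MISMATCH
Result: not a palindrome

0


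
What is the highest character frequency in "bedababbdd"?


Input: bedababbdd
Character counts:
  'a': 2
  'b': 4
  'd': 3
  'e': 1
Maximum frequency: 4

4


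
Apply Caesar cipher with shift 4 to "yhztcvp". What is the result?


Caesar cipher: shift "yhztcvp" by 4
  'y' (pos 24) + 4 = pos 2 = 'c'
  'h' (pos 7) + 4 = pos 11 = 'l'
  'z' (pos 25) + 4 = pos 3 = 'd'
  't' (pos 19) + 4 = pos 23 = 'x'
  'c' (pos 2) + 4 = pos 6 = 'g'
  'v' (pos 21) + 4 = pos 25 = 'z'
  'p' (pos 15) + 4 = pos 19 = 't'
Result: cldxgzt

cldxgzt


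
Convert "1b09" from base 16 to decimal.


Input: "1b09" in base 16
Positional expansion:
  Digit '1' (value 1) x 16^3 = 4096
  Digit 'b' (value 11) x 16^2 = 2816
  Digit '0' (value 0) x 16^1 = 0
  Digit '9' (value 9) x 16^0 = 9
Sum = 6921

6921


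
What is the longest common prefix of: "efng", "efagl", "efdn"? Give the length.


Words: efng, efagl, efdn
  Position 0: all 'e' => match
  Position 1: all 'f' => match
  Position 2: ('n', 'a', 'd') => mismatch, stop
LCP = "ef" (length 2)

2


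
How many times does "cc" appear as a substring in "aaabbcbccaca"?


Searching for "cc" in "aaabbcbccaca"
Scanning each position:
  Position 0: "aa" => no
  Position 1: "aa" => no
  Position 2: "ab" => no
  Position 3: "bb" => no
  Position 4: "bc" => no
  Position 5: "cb" => no
  Position 6: "bc" => no
  Position 7: "cc" => MATCH
  Position 8: "ca" => no
  Position 9: "ac" => no
  Position 10: "ca" => no
Total occurrences: 1

1


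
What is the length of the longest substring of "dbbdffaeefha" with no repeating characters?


Input: "dbbdffaeefha"
Sliding window (track last position of each char):
  Position 0 ('d'): window [0,0] length 1 -- new best
  Position 1 ('b'): window [0,1] length 2 -- new best
  Position 2 ('b'): repeat (last at 1), move window start to 2
  Position 2 ('b'): window [2,2] length 1
  Position 3 ('d'): window [2,3] length 2
  Position 4 ('f'): window [2,4] length 3 -- new best
  Position 5 ('f'): repeat (last at 4), move window start to 5
  Position 5 ('f'): window [5,5] length 1
  Position 6 ('a'): window [5,6] length 2
  Position 7 ('e'): window [5,7] length 3
  Position 8 ('e'): repeat (last at 7), move window start to 8
  Position 8 ('e'): window [8,8] length 1
  Position 9 ('f'): window [8,9] length 2
  Position 10 ('h'): window [8,10] length 3
  Position 11 ('a'): window [8,11] length 4 -- new best
Longest substring with no repeats: "efha" with length 4

4


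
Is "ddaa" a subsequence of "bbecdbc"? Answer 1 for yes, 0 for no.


Check if "ddaa" is a subsequence of "bbecdbc"
Greedy scan:
  Position 0 ('b'): no match needed
  Position 1 ('b'): no match needed
  Position 2 ('e'): no match needed
  Position 3 ('c'): no match needed
  Position 4 ('d'): matches sub[0] = 'd'
  Position 5 ('b'): no match needed
  Position 6 ('c'): no match needed
Only matched 1/4 characters => not a subsequence

0


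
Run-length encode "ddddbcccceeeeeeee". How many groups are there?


Input: ddddbcccceeeeeeee
Scanning for consecutive runs:
  Group 1: 'd' x 4 (positions 0-3)
  Group 2: 'b' x 1 (positions 4-4)
  Group 3: 'c' x 4 (positions 5-8)
  Group 4: 'e' x 8 (positions 9-16)
Total groups: 4

4


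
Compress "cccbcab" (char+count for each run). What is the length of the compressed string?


Input: cccbcab
Runs:
  'c' x 3 => "c3"
  'b' x 1 => "b1"
  'c' x 1 => "c1"
  'a' x 1 => "a1"
  'b' x 1 => "b1"
Compressed: "c3b1c1a1b1"
Compressed length: 10

10


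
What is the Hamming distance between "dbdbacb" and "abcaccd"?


Comparing "dbdbacb" and "abcaccd" position by position:
  Position 0: 'd' vs 'a' => differ
  Position 1: 'b' vs 'b' => same
  Position 2: 'd' vs 'c' => differ
  Position 3: 'b' vs 'a' => differ
  Position 4: 'a' vs 'c' => differ
  Position 5: 'c' vs 'c' => same
  Position 6: 'b' vs 'd' => differ
Total differences (Hamming distance): 5

5


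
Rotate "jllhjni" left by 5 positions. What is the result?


Input: "jllhjni", rotate left by 5
First 5 characters: "jllhj"
Remaining characters: "ni"
Concatenate remaining + first: "ni" + "jllhj" = "nijllhj"

nijllhj


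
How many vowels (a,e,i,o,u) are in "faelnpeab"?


Input: faelnpeab
Checking each character:
  'f' at position 0: consonant
  'a' at position 1: vowel (running total: 1)
  'e' at position 2: vowel (running total: 2)
  'l' at position 3: consonant
  'n' at position 4: consonant
  'p' at position 5: consonant
  'e' at position 6: vowel (running total: 3)
  'a' at position 7: vowel (running total: 4)
  'b' at position 8: consonant
Total vowels: 4

4


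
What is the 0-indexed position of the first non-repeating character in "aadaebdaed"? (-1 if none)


Input: aadaebdaed
Character frequencies:
  'a': 4
  'b': 1
  'd': 3
  'e': 2
Scanning left to right for freq == 1:
  Position 0 ('a'): freq=4, skip
  Position 1 ('a'): freq=4, skip
  Position 2 ('d'): freq=3, skip
  Position 3 ('a'): freq=4, skip
  Position 4 ('e'): freq=2, skip
  Position 5 ('b'): unique! => answer = 5

5


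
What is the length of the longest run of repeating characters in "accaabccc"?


Input: "accaabccc"
Scanning for longest run:
  Position 1 ('c'): new char, reset run to 1
  Position 2 ('c'): continues run of 'c', length=2
  Position 3 ('a'): new char, reset run to 1
  Position 4 ('a'): continues run of 'a', length=2
  Position 5 ('b'): new char, reset run to 1
  Position 6 ('c'): new char, reset run to 1
  Position 7 ('c'): continues run of 'c', length=2
  Position 8 ('c'): continues run of 'c', length=3
Longest run: 'c' with length 3

3


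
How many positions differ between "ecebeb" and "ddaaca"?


Comparing "ecebeb" and "ddaaca" position by position:
  Position 0: 'e' vs 'd' => DIFFER
  Position 1: 'c' vs 'd' => DIFFER
  Position 2: 'e' vs 'a' => DIFFER
  Position 3: 'b' vs 'a' => DIFFER
  Position 4: 'e' vs 'c' => DIFFER
  Position 5: 'b' vs 'a' => DIFFER
Positions that differ: 6

6


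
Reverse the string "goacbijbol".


Input: goacbijbol
Reading characters right to left:
  Position 9: 'l'
  Position 8: 'o'
  Position 7: 'b'
  Position 6: 'j'
  Position 5: 'i'
  Position 4: 'b'
  Position 3: 'c'
  Position 2: 'a'
  Position 1: 'o'
  Position 0: 'g'
Reversed: lobjibcaog

lobjibcaog


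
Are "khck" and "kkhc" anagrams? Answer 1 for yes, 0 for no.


Strings: "khck", "kkhc"
Sorted first:  chkk
Sorted second: chkk
Sorted forms match => anagrams

1


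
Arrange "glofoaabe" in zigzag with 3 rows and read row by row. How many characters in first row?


Zigzag "glofoaabe" into 3 rows:
Placing characters:
  'g' => row 0
  'l' => row 1
  'o' => row 2
  'f' => row 1
  'o' => row 0
  'a' => row 1
  'a' => row 2
  'b' => row 1
  'e' => row 0
Rows:
  Row 0: "goe"
  Row 1: "lfab"
  Row 2: "oa"
First row length: 3

3


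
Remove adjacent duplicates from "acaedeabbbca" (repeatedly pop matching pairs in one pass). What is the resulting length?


Input: acaedeabbbca
Stack-based adjacent duplicate removal:
  Read 'a': push. Stack: a
  Read 'c': push. Stack: ac
  Read 'a': push. Stack: aca
  Read 'e': push. Stack: acae
  Read 'd': push. Stack: acaed
  Read 'e': push. Stack: acaede
  Read 'a': push. Stack: acaedea
  Read 'b': push. Stack: acaedeab
  Read 'b': matches stack top 'b' => pop. Stack: acaedea
  Read 'b': push. Stack: acaedeab
  Read 'c': push. Stack: acaedeabc
  Read 'a': push. Stack: acaedeabca
Final stack: "acaedeabca" (length 10)

10


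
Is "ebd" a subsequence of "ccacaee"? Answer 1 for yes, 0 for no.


Check if "ebd" is a subsequence of "ccacaee"
Greedy scan:
  Position 0 ('c'): no match needed
  Position 1 ('c'): no match needed
  Position 2 ('a'): no match needed
  Position 3 ('c'): no match needed
  Position 4 ('a'): no match needed
  Position 5 ('e'): matches sub[0] = 'e'
  Position 6 ('e'): no match needed
Only matched 1/3 characters => not a subsequence

0


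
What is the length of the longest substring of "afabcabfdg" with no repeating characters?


Input: "afabcabfdg"
Sliding window (track last position of each char):
  Position 0 ('a'): window [0,0] length 1 -- new best
  Position 1 ('f'): window [0,1] length 2 -- new best
  Position 2 ('a'): repeat (last at 0), move window start to 1
  Position 2 ('a'): window [1,2] length 2
  Position 3 ('b'): window [1,3] length 3 -- new best
  Position 4 ('c'): window [1,4] length 4 -- new best
  Position 5 ('a'): repeat (last at 2), move window start to 3
  Position 5 ('a'): window [3,5] length 3
  Position 6 ('b'): repeat (last at 3), move window start to 4
  Position 6 ('b'): window [4,6] length 3
  Position 7 ('f'): window [4,7] length 4
  Position 8 ('d'): window [4,8] length 5 -- new best
  Position 9 ('g'): window [4,9] length 6 -- new best
Longest substring with no repeats: "cabfdg" with length 6

6


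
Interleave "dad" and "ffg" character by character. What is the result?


Interleaving "dad" and "ffg":
  Position 0: 'd' from first, 'f' from second => "df"
  Position 1: 'a' from first, 'f' from second => "af"
  Position 2: 'd' from first, 'g' from second => "dg"
Result: dfafdg

dfafdg


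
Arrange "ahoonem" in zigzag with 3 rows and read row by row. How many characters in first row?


Zigzag "ahoonem" into 3 rows:
Placing characters:
  'a' => row 0
  'h' => row 1
  'o' => row 2
  'o' => row 1
  'n' => row 0
  'e' => row 1
  'm' => row 2
Rows:
  Row 0: "an"
  Row 1: "hoe"
  Row 2: "om"
First row length: 2

2


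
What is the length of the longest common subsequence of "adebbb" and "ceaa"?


LCS of "adebbb" and "ceaa"
DP table:
           c    e    a    a
      0    0    0    0    0
  a   0    0    0    1    1
  d   0    0    0    1    1
  e   0    0    1    1    1
  b   0    0    1    1    1
  b   0    0    1    1    1
  b   0    0    1    1    1
LCS length = dp[6][4] = 1

1


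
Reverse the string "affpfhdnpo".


Input: affpfhdnpo
Reading characters right to left:
  Position 9: 'o'
  Position 8: 'p'
  Position 7: 'n'
  Position 6: 'd'
  Position 5: 'h'
  Position 4: 'f'
  Position 3: 'p'
  Position 2: 'f'
  Position 1: 'f'
  Position 0: 'a'
Reversed: opndhfpffa

opndhfpffa


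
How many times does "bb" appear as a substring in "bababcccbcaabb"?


Searching for "bb" in "bababcccbcaabb"
Scanning each position:
  Position 0: "ba" => no
  Position 1: "ab" => no
  Position 2: "ba" => no
  Position 3: "ab" => no
  Position 4: "bc" => no
  Position 5: "cc" => no
  Position 6: "cc" => no
  Position 7: "cb" => no
  Position 8: "bc" => no
  Position 9: "ca" => no
  Position 10: "aa" => no
  Position 11: "ab" => no
  Position 12: "bb" => MATCH
Total occurrences: 1

1


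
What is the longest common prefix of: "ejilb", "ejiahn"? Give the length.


Words: ejilb, ejiahn
  Position 0: all 'e' => match
  Position 1: all 'j' => match
  Position 2: all 'i' => match
  Position 3: ('l', 'a') => mismatch, stop
LCP = "eji" (length 3)

3


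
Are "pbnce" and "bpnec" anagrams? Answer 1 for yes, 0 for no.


Strings: "pbnce", "bpnec"
Sorted first:  bcenp
Sorted second: bcenp
Sorted forms match => anagrams

1


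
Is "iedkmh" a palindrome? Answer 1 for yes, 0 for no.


Input: iedkmh
Reversed: hmkdei
  Compare pos 0 ('i') with pos 5 ('h'): MISMATCH
  Compare pos 1 ('e') with pos 4 ('m'): MISMATCH
  Compare pos 2 ('d') with pos 3 ('k'): MISMATCH
Result: not a palindrome

0


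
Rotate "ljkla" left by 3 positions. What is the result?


Input: "ljkla", rotate left by 3
First 3 characters: "ljk"
Remaining characters: "la"
Concatenate remaining + first: "la" + "ljk" = "laljk"

laljk


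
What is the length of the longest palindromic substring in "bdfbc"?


Input: "bdfbc"
Checking substrings for palindromes:
  No multi-char palindromic substrings found
Longest palindromic substring: "b" with length 1

1


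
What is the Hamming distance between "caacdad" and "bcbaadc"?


Comparing "caacdad" and "bcbaadc" position by position:
  Position 0: 'c' vs 'b' => differ
  Position 1: 'a' vs 'c' => differ
  Position 2: 'a' vs 'b' => differ
  Position 3: 'c' vs 'a' => differ
  Position 4: 'd' vs 'a' => differ
  Position 5: 'a' vs 'd' => differ
  Position 6: 'd' vs 'c' => differ
Total differences (Hamming distance): 7

7


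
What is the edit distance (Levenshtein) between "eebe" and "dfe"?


Computing edit distance: "eebe" -> "dfe"
DP table:
           d    f    e
      0    1    2    3
  e   1    1    2    2
  e   2    2    2    2
  b   3    3    3    3
  e   4    4    4    3
Edit distance = dp[4][3] = 3

3


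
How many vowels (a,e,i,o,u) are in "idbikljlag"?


Input: idbikljlag
Checking each character:
  'i' at position 0: vowel (running total: 1)
  'd' at position 1: consonant
  'b' at position 2: consonant
  'i' at position 3: vowel (running total: 2)
  'k' at position 4: consonant
  'l' at position 5: consonant
  'j' at position 6: consonant
  'l' at position 7: consonant
  'a' at position 8: vowel (running total: 3)
  'g' at position 9: consonant
Total vowels: 3

3


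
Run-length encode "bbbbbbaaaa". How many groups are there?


Input: bbbbbbaaaa
Scanning for consecutive runs:
  Group 1: 'b' x 6 (positions 0-5)
  Group 2: 'a' x 4 (positions 6-9)
Total groups: 2

2


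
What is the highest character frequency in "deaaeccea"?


Input: deaaeccea
Character counts:
  'a': 3
  'c': 2
  'd': 1
  'e': 3
Maximum frequency: 3

3


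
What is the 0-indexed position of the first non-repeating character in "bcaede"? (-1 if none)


Input: bcaede
Character frequencies:
  'a': 1
  'b': 1
  'c': 1
  'd': 1
  'e': 2
Scanning left to right for freq == 1:
  Position 0 ('b'): unique! => answer = 0

0


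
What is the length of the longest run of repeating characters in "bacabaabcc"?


Input: "bacabaabcc"
Scanning for longest run:
  Position 1 ('a'): new char, reset run to 1
  Position 2 ('c'): new char, reset run to 1
  Position 3 ('a'): new char, reset run to 1
  Position 4 ('b'): new char, reset run to 1
  Position 5 ('a'): new char, reset run to 1
  Position 6 ('a'): continues run of 'a', length=2
  Position 7 ('b'): new char, reset run to 1
  Position 8 ('c'): new char, reset run to 1
  Position 9 ('c'): continues run of 'c', length=2
Longest run: 'a' with length 2

2


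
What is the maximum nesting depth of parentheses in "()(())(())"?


Input: "()(())(())"
Tracking depth:
  Position 0 '(': depth becomes 1
  Position 1 ')': depth becomes 0
  Position 2 '(': depth becomes 1
  Position 3 '(': depth becomes 2
  Position 4 ')': depth becomes 1
  Position 5 ')': depth becomes 0
  Position 6 '(': depth becomes 1
  Position 7 '(': depth becomes 2
  Position 8 ')': depth becomes 1
  Position 9 ')': depth becomes 0
Maximum depth reached: 2

2


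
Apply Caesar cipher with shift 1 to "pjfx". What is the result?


Caesar cipher: shift "pjfx" by 1
  'p' (pos 15) + 1 = pos 16 = 'q'
  'j' (pos 9) + 1 = pos 10 = 'k'
  'f' (pos 5) + 1 = pos 6 = 'g'
  'x' (pos 23) + 1 = pos 24 = 'y'
Result: qkgy

qkgy


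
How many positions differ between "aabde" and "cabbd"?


Comparing "aabde" and "cabbd" position by position:
  Position 0: 'a' vs 'c' => DIFFER
  Position 1: 'a' vs 'a' => same
  Position 2: 'b' vs 'b' => same
  Position 3: 'd' vs 'b' => DIFFER
  Position 4: 'e' vs 'd' => DIFFER
Positions that differ: 3

3


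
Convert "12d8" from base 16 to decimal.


Input: "12d8" in base 16
Positional expansion:
  Digit '1' (value 1) x 16^3 = 4096
  Digit '2' (value 2) x 16^2 = 512
  Digit 'd' (value 13) x 16^1 = 208
  Digit '8' (value 8) x 16^0 = 8
Sum = 4824

4824


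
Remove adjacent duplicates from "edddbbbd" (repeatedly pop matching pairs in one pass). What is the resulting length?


Input: edddbbbd
Stack-based adjacent duplicate removal:
  Read 'e': push. Stack: e
  Read 'd': push. Stack: ed
  Read 'd': matches stack top 'd' => pop. Stack: e
  Read 'd': push. Stack: ed
  Read 'b': push. Stack: edb
  Read 'b': matches stack top 'b' => pop. Stack: ed
  Read 'b': push. Stack: edb
  Read 'd': push. Stack: edbd
Final stack: "edbd" (length 4)

4


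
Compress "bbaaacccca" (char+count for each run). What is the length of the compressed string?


Input: bbaaacccca
Runs:
  'b' x 2 => "b2"
  'a' x 3 => "a3"
  'c' x 4 => "c4"
  'a' x 1 => "a1"
Compressed: "b2a3c4a1"
Compressed length: 8

8


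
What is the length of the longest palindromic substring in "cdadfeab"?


Input: "cdadfeab"
Checking substrings for palindromes:
  [1:4] "dad" (len 3) => palindrome
Longest palindromic substring: "dad" with length 3

3


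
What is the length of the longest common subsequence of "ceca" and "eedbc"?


LCS of "ceca" and "eedbc"
DP table:
           e    e    d    b    c
      0    0    0    0    0    0
  c   0    0    0    0    0    1
  e   0    1    1    1    1    1
  c   0    1    1    1    1    2
  a   0    1    1    1    1    2
LCS length = dp[4][5] = 2

2


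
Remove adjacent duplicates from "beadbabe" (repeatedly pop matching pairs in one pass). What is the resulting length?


Input: beadbabe
Stack-based adjacent duplicate removal:
  Read 'b': push. Stack: b
  Read 'e': push. Stack: be
  Read 'a': push. Stack: bea
  Read 'd': push. Stack: bead
  Read 'b': push. Stack: beadb
  Read 'a': push. Stack: beadba
  Read 'b': push. Stack: beadbab
  Read 'e': push. Stack: beadbabe
Final stack: "beadbabe" (length 8)

8


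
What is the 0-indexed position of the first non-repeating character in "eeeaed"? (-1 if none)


Input: eeeaed
Character frequencies:
  'a': 1
  'd': 1
  'e': 4
Scanning left to right for freq == 1:
  Position 0 ('e'): freq=4, skip
  Position 1 ('e'): freq=4, skip
  Position 2 ('e'): freq=4, skip
  Position 3 ('a'): unique! => answer = 3

3


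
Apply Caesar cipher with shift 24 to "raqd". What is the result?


Caesar cipher: shift "raqd" by 24
  'r' (pos 17) + 24 = pos 15 = 'p'
  'a' (pos 0) + 24 = pos 24 = 'y'
  'q' (pos 16) + 24 = pos 14 = 'o'
  'd' (pos 3) + 24 = pos 1 = 'b'
Result: pyob

pyob


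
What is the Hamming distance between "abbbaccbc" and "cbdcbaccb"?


Comparing "abbbaccbc" and "cbdcbaccb" position by position:
  Position 0: 'a' vs 'c' => differ
  Position 1: 'b' vs 'b' => same
  Position 2: 'b' vs 'd' => differ
  Position 3: 'b' vs 'c' => differ
  Position 4: 'a' vs 'b' => differ
  Position 5: 'c' vs 'a' => differ
  Position 6: 'c' vs 'c' => same
  Position 7: 'b' vs 'c' => differ
  Position 8: 'c' vs 'b' => differ
Total differences (Hamming distance): 7

7


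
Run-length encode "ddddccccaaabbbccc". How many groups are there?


Input: ddddccccaaabbbccc
Scanning for consecutive runs:
  Group 1: 'd' x 4 (positions 0-3)
  Group 2: 'c' x 4 (positions 4-7)
  Group 3: 'a' x 3 (positions 8-10)
  Group 4: 'b' x 3 (positions 11-13)
  Group 5: 'c' x 3 (positions 14-16)
Total groups: 5

5


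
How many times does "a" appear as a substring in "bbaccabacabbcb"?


Searching for "a" in "bbaccabacabbcb"
Scanning each position:
  Position 0: "b" => no
  Position 1: "b" => no
  Position 2: "a" => MATCH
  Position 3: "c" => no
  Position 4: "c" => no
  Position 5: "a" => MATCH
  Position 6: "b" => no
  Position 7: "a" => MATCH
  Position 8: "c" => no
  Position 9: "a" => MATCH
  Position 10: "b" => no
  Position 11: "b" => no
  Position 12: "c" => no
  Position 13: "b" => no
Total occurrences: 4

4


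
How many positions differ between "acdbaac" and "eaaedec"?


Comparing "acdbaac" and "eaaedec" position by position:
  Position 0: 'a' vs 'e' => DIFFER
  Position 1: 'c' vs 'a' => DIFFER
  Position 2: 'd' vs 'a' => DIFFER
  Position 3: 'b' vs 'e' => DIFFER
  Position 4: 'a' vs 'd' => DIFFER
  Position 5: 'a' vs 'e' => DIFFER
  Position 6: 'c' vs 'c' => same
Positions that differ: 6

6


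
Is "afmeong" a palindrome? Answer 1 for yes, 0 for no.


Input: afmeong
Reversed: gnoemfa
  Compare pos 0 ('a') with pos 6 ('g'): MISMATCH
  Compare pos 1 ('f') with pos 5 ('n'): MISMATCH
  Compare pos 2 ('m') with pos 4 ('o'): MISMATCH
Result: not a palindrome

0


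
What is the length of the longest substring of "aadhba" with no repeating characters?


Input: "aadhba"
Sliding window (track last position of each char):
  Position 0 ('a'): window [0,0] length 1 -- new best
  Position 1 ('a'): repeat (last at 0), move window start to 1
  Position 1 ('a'): window [1,1] length 1
  Position 2 ('d'): window [1,2] length 2 -- new best
  Position 3 ('h'): window [1,3] length 3 -- new best
  Position 4 ('b'): window [1,4] length 4 -- new best
  Position 5 ('a'): repeat (last at 1), move window start to 2
  Position 5 ('a'): window [2,5] length 4
Longest substring with no repeats: "adhb" with length 4

4


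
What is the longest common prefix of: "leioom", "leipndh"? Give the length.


Words: leioom, leipndh
  Position 0: all 'l' => match
  Position 1: all 'e' => match
  Position 2: all 'i' => match
  Position 3: ('o', 'p') => mismatch, stop
LCP = "lei" (length 3)

3


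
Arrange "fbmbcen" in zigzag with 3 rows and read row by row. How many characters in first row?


Zigzag "fbmbcen" into 3 rows:
Placing characters:
  'f' => row 0
  'b' => row 1
  'm' => row 2
  'b' => row 1
  'c' => row 0
  'e' => row 1
  'n' => row 2
Rows:
  Row 0: "fc"
  Row 1: "bbe"
  Row 2: "mn"
First row length: 2

2


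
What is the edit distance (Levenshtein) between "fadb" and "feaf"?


Computing edit distance: "fadb" -> "feaf"
DP table:
           f    e    a    f
      0    1    2    3    4
  f   1    0    1    2    3
  a   2    1    1    1    2
  d   3    2    2    2    2
  b   4    3    3    3    3
Edit distance = dp[4][4] = 3

3


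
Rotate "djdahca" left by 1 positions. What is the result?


Input: "djdahca", rotate left by 1
First 1 characters: "d"
Remaining characters: "jdahca"
Concatenate remaining + first: "jdahca" + "d" = "jdahcad"

jdahcad


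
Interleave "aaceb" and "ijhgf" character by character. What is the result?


Interleaving "aaceb" and "ijhgf":
  Position 0: 'a' from first, 'i' from second => "ai"
  Position 1: 'a' from first, 'j' from second => "aj"
  Position 2: 'c' from first, 'h' from second => "ch"
  Position 3: 'e' from first, 'g' from second => "eg"
  Position 4: 'b' from first, 'f' from second => "bf"
Result: aiajchegbf

aiajchegbf


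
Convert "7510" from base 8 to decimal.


Input: "7510" in base 8
Positional expansion:
  Digit '7' (value 7) x 8^3 = 3584
  Digit '5' (value 5) x 8^2 = 320
  Digit '1' (value 1) x 8^1 = 8
  Digit '0' (value 0) x 8^0 = 0
Sum = 3912

3912


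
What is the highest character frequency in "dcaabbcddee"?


Input: dcaabbcddee
Character counts:
  'a': 2
  'b': 2
  'c': 2
  'd': 3
  'e': 2
Maximum frequency: 3

3


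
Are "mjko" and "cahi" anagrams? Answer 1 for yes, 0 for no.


Strings: "mjko", "cahi"
Sorted first:  jkmo
Sorted second: achi
Differ at position 0: 'j' vs 'a' => not anagrams

0


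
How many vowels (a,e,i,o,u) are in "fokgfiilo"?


Input: fokgfiilo
Checking each character:
  'f' at position 0: consonant
  'o' at position 1: vowel (running total: 1)
  'k' at position 2: consonant
  'g' at position 3: consonant
  'f' at position 4: consonant
  'i' at position 5: vowel (running total: 2)
  'i' at position 6: vowel (running total: 3)
  'l' at position 7: consonant
  'o' at position 8: vowel (running total: 4)
Total vowels: 4

4


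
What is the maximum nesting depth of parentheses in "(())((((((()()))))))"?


Input: "(())((((((()()))))))"
Tracking depth:
  Position 0 '(': depth becomes 1
  Position 1 '(': depth becomes 2
  Position 2 ')': depth becomes 1
  Position 3 ')': depth becomes 0
  Position 4 '(': depth becomes 1
  Position 5 '(': depth becomes 2
  Position 6 '(': depth becomes 3
  Position 7 '(': depth becomes 4
  Position 8 '(': depth becomes 5
  Position 9 '(': depth becomes 6
  Position 10 '(': depth becomes 7
  Position 11 ')': depth becomes 6
  Position 12 '(': depth becomes 7
  Position 13 ')': depth becomes 6
  Position 14 ')': depth becomes 5
  Position 15 ')': depth becomes 4
  Position 16 ')': depth becomes 3
  Position 17 ')': depth becomes 2
  Position 18 ')': depth becomes 1
  Position 19 ')': depth becomes 0
Maximum depth reached: 7

7


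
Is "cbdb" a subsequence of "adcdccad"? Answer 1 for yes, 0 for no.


Check if "cbdb" is a subsequence of "adcdccad"
Greedy scan:
  Position 0 ('a'): no match needed
  Position 1 ('d'): no match needed
  Position 2 ('c'): matches sub[0] = 'c'
  Position 3 ('d'): no match needed
  Position 4 ('c'): no match needed
  Position 5 ('c'): no match needed
  Position 6 ('a'): no match needed
  Position 7 ('d'): no match needed
Only matched 1/4 characters => not a subsequence

0


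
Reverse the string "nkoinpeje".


Input: nkoinpeje
Reading characters right to left:
  Position 8: 'e'
  Position 7: 'j'
  Position 6: 'e'
  Position 5: 'p'
  Position 4: 'n'
  Position 3: 'i'
  Position 2: 'o'
  Position 1: 'k'
  Position 0: 'n'
Reversed: ejepniokn

ejepniokn


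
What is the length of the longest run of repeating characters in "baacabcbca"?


Input: "baacabcbca"
Scanning for longest run:
  Position 1 ('a'): new char, reset run to 1
  Position 2 ('a'): continues run of 'a', length=2
  Position 3 ('c'): new char, reset run to 1
  Position 4 ('a'): new char, reset run to 1
  Position 5 ('b'): new char, reset run to 1
  Position 6 ('c'): new char, reset run to 1
  Position 7 ('b'): new char, reset run to 1
  Position 8 ('c'): new char, reset run to 1
  Position 9 ('a'): new char, reset run to 1
Longest run: 'a' with length 2

2


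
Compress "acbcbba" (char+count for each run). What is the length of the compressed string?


Input: acbcbba
Runs:
  'a' x 1 => "a1"
  'c' x 1 => "c1"
  'b' x 1 => "b1"
  'c' x 1 => "c1"
  'b' x 2 => "b2"
  'a' x 1 => "a1"
Compressed: "a1c1b1c1b2a1"
Compressed length: 12

12


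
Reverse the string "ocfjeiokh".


Input: ocfjeiokh
Reading characters right to left:
  Position 8: 'h'
  Position 7: 'k'
  Position 6: 'o'
  Position 5: 'i'
  Position 4: 'e'
  Position 3: 'j'
  Position 2: 'f'
  Position 1: 'c'
  Position 0: 'o'
Reversed: hkoiejfco

hkoiejfco


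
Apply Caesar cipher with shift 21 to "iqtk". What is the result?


Caesar cipher: shift "iqtk" by 21
  'i' (pos 8) + 21 = pos 3 = 'd'
  'q' (pos 16) + 21 = pos 11 = 'l'
  't' (pos 19) + 21 = pos 14 = 'o'
  'k' (pos 10) + 21 = pos 5 = 'f'
Result: dlof

dlof


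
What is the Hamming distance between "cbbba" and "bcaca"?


Comparing "cbbba" and "bcaca" position by position:
  Position 0: 'c' vs 'b' => differ
  Position 1: 'b' vs 'c' => differ
  Position 2: 'b' vs 'a' => differ
  Position 3: 'b' vs 'c' => differ
  Position 4: 'a' vs 'a' => same
Total differences (Hamming distance): 4

4


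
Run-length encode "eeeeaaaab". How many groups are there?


Input: eeeeaaaab
Scanning for consecutive runs:
  Group 1: 'e' x 4 (positions 0-3)
  Group 2: 'a' x 4 (positions 4-7)
  Group 3: 'b' x 1 (positions 8-8)
Total groups: 3

3


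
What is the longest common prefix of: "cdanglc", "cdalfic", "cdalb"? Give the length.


Words: cdanglc, cdalfic, cdalb
  Position 0: all 'c' => match
  Position 1: all 'd' => match
  Position 2: all 'a' => match
  Position 3: ('n', 'l', 'l') => mismatch, stop
LCP = "cda" (length 3)

3


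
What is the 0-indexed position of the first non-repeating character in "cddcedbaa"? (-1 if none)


Input: cddcedbaa
Character frequencies:
  'a': 2
  'b': 1
  'c': 2
  'd': 3
  'e': 1
Scanning left to right for freq == 1:
  Position 0 ('c'): freq=2, skip
  Position 1 ('d'): freq=3, skip
  Position 2 ('d'): freq=3, skip
  Position 3 ('c'): freq=2, skip
  Position 4 ('e'): unique! => answer = 4

4


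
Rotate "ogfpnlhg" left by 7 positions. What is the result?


Input: "ogfpnlhg", rotate left by 7
First 7 characters: "ogfpnlh"
Remaining characters: "g"
Concatenate remaining + first: "g" + "ogfpnlh" = "gogfpnlh"

gogfpnlh


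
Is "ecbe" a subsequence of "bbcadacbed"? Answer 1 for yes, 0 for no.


Check if "ecbe" is a subsequence of "bbcadacbed"
Greedy scan:
  Position 0 ('b'): no match needed
  Position 1 ('b'): no match needed
  Position 2 ('c'): no match needed
  Position 3 ('a'): no match needed
  Position 4 ('d'): no match needed
  Position 5 ('a'): no match needed
  Position 6 ('c'): no match needed
  Position 7 ('b'): no match needed
  Position 8 ('e'): matches sub[0] = 'e'
  Position 9 ('d'): no match needed
Only matched 1/4 characters => not a subsequence

0


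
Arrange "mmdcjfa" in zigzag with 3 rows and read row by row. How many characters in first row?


Zigzag "mmdcjfa" into 3 rows:
Placing characters:
  'm' => row 0
  'm' => row 1
  'd' => row 2
  'c' => row 1
  'j' => row 0
  'f' => row 1
  'a' => row 2
Rows:
  Row 0: "mj"
  Row 1: "mcf"
  Row 2: "da"
First row length: 2

2


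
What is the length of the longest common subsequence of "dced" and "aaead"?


LCS of "dced" and "aaead"
DP table:
           a    a    e    a    d
      0    0    0    0    0    0
  d   0    0    0    0    0    1
  c   0    0    0    0    0    1
  e   0    0    0    1    1    1
  d   0    0    0    1    1    2
LCS length = dp[4][5] = 2

2


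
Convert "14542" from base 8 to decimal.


Input: "14542" in base 8
Positional expansion:
  Digit '1' (value 1) x 8^4 = 4096
  Digit '4' (value 4) x 8^3 = 2048
  Digit '5' (value 5) x 8^2 = 320
  Digit '4' (value 4) x 8^1 = 32
  Digit '2' (value 2) x 8^0 = 2
Sum = 6498

6498


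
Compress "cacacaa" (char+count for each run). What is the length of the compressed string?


Input: cacacaa
Runs:
  'c' x 1 => "c1"
  'a' x 1 => "a1"
  'c' x 1 => "c1"
  'a' x 1 => "a1"
  'c' x 1 => "c1"
  'a' x 2 => "a2"
Compressed: "c1a1c1a1c1a2"
Compressed length: 12

12


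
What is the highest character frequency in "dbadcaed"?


Input: dbadcaed
Character counts:
  'a': 2
  'b': 1
  'c': 1
  'd': 3
  'e': 1
Maximum frequency: 3

3


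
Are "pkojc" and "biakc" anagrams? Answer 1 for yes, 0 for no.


Strings: "pkojc", "biakc"
Sorted first:  cjkop
Sorted second: abcik
Differ at position 0: 'c' vs 'a' => not anagrams

0


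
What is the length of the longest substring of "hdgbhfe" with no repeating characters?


Input: "hdgbhfe"
Sliding window (track last position of each char):
  Position 0 ('h'): window [0,0] length 1 -- new best
  Position 1 ('d'): window [0,1] length 2 -- new best
  Position 2 ('g'): window [0,2] length 3 -- new best
  Position 3 ('b'): window [0,3] length 4 -- new best
  Position 4 ('h'): repeat (last at 0), move window start to 1
  Position 4 ('h'): window [1,4] length 4
  Position 5 ('f'): window [1,5] length 5 -- new best
  Position 6 ('e'): window [1,6] length 6 -- new best
Longest substring with no repeats: "dgbhfe" with length 6

6


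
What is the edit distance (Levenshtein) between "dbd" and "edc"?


Computing edit distance: "dbd" -> "edc"
DP table:
           e    d    c
      0    1    2    3
  d   1    1    1    2
  b   2    2    2    2
  d   3    3    2    3
Edit distance = dp[3][3] = 3

3


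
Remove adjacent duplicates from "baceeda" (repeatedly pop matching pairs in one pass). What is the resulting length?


Input: baceeda
Stack-based adjacent duplicate removal:
  Read 'b': push. Stack: b
  Read 'a': push. Stack: ba
  Read 'c': push. Stack: bac
  Read 'e': push. Stack: bace
  Read 'e': matches stack top 'e' => pop. Stack: bac
  Read 'd': push. Stack: bacd
  Read 'a': push. Stack: bacda
Final stack: "bacda" (length 5)

5


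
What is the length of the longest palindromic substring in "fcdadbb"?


Input: "fcdadbb"
Checking substrings for palindromes:
  [2:5] "dad" (len 3) => palindrome
  [5:7] "bb" (len 2) => palindrome
Longest palindromic substring: "dad" with length 3

3


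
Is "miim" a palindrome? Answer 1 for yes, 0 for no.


Input: miim
Reversed: miim
  Compare pos 0 ('m') with pos 3 ('m'): match
  Compare pos 1 ('i') with pos 2 ('i'): match
Result: palindrome

1


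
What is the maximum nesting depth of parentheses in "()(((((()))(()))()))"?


Input: "()(((((()))(()))()))"
Tracking depth:
  Position 0 '(': depth becomes 1
  Position 1 ')': depth becomes 0
  Position 2 '(': depth becomes 1
  Position 3 '(': depth becomes 2
  Position 4 '(': depth becomes 3
  Position 5 '(': depth becomes 4
  Position 6 '(': depth becomes 5
  Position 7 '(': depth becomes 6
  Position 8 ')': depth becomes 5
  Position 9 ')': depth becomes 4
  Position 10 ')': depth becomes 3
  Position 11 '(': depth becomes 4
  Position 12 '(': depth becomes 5
  Position 13 ')': depth becomes 4
  Position 14 ')': depth becomes 3
  Position 15 ')': depth becomes 2
  Position 16 '(': depth becomes 3
  Position 17 ')': depth becomes 2
  Position 18 ')': depth becomes 1
  Position 19 ')': depth becomes 0
Maximum depth reached: 6

6


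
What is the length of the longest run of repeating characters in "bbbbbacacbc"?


Input: "bbbbbacacbc"
Scanning for longest run:
  Position 1 ('b'): continues run of 'b', length=2
  Position 2 ('b'): continues run of 'b', length=3
  Position 3 ('b'): continues run of 'b', length=4
  Position 4 ('b'): continues run of 'b', length=5
  Position 5 ('a'): new char, reset run to 1
  Position 6 ('c'): new char, reset run to 1
  Position 7 ('a'): new char, reset run to 1
  Position 8 ('c'): new char, reset run to 1
  Position 9 ('b'): new char, reset run to 1
  Position 10 ('c'): new char, reset run to 1
Longest run: 'b' with length 5

5


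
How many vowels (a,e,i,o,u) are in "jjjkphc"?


Input: jjjkphc
Checking each character:
  'j' at position 0: consonant
  'j' at position 1: consonant
  'j' at position 2: consonant
  'k' at position 3: consonant
  'p' at position 4: consonant
  'h' at position 5: consonant
  'c' at position 6: consonant
Total vowels: 0

0


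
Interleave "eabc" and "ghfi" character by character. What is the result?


Interleaving "eabc" and "ghfi":
  Position 0: 'e' from first, 'g' from second => "eg"
  Position 1: 'a' from first, 'h' from second => "ah"
  Position 2: 'b' from first, 'f' from second => "bf"
  Position 3: 'c' from first, 'i' from second => "ci"
Result: egahbfci

egahbfci


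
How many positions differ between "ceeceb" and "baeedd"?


Comparing "ceeceb" and "baeedd" position by position:
  Position 0: 'c' vs 'b' => DIFFER
  Position 1: 'e' vs 'a' => DIFFER
  Position 2: 'e' vs 'e' => same
  Position 3: 'c' vs 'e' => DIFFER
  Position 4: 'e' vs 'd' => DIFFER
  Position 5: 'b' vs 'd' => DIFFER
Positions that differ: 5

5


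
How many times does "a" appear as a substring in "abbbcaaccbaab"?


Searching for "a" in "abbbcaaccbaab"
Scanning each position:
  Position 0: "a" => MATCH
  Position 1: "b" => no
  Position 2: "b" => no
  Position 3: "b" => no
  Position 4: "c" => no
  Position 5: "a" => MATCH
  Position 6: "a" => MATCH
  Position 7: "c" => no
  Position 8: "c" => no
  Position 9: "b" => no
  Position 10: "a" => MATCH
  Position 11: "a" => MATCH
  Position 12: "b" => no
Total occurrences: 5

5


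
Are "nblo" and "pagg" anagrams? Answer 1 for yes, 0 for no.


Strings: "nblo", "pagg"
Sorted first:  blno
Sorted second: aggp
Differ at position 0: 'b' vs 'a' => not anagrams

0


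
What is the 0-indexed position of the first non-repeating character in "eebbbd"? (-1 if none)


Input: eebbbd
Character frequencies:
  'b': 3
  'd': 1
  'e': 2
Scanning left to right for freq == 1:
  Position 0 ('e'): freq=2, skip
  Position 1 ('e'): freq=2, skip
  Position 2 ('b'): freq=3, skip
  Position 3 ('b'): freq=3, skip
  Position 4 ('b'): freq=3, skip
  Position 5 ('d'): unique! => answer = 5

5


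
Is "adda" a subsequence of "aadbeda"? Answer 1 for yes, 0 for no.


Check if "adda" is a subsequence of "aadbeda"
Greedy scan:
  Position 0 ('a'): matches sub[0] = 'a'
  Position 1 ('a'): no match needed
  Position 2 ('d'): matches sub[1] = 'd'
  Position 3 ('b'): no match needed
  Position 4 ('e'): no match needed
  Position 5 ('d'): matches sub[2] = 'd'
  Position 6 ('a'): matches sub[3] = 'a'
All 4 characters matched => is a subsequence

1


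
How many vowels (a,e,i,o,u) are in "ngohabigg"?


Input: ngohabigg
Checking each character:
  'n' at position 0: consonant
  'g' at position 1: consonant
  'o' at position 2: vowel (running total: 1)
  'h' at position 3: consonant
  'a' at position 4: vowel (running total: 2)
  'b' at position 5: consonant
  'i' at position 6: vowel (running total: 3)
  'g' at position 7: consonant
  'g' at position 8: consonant
Total vowels: 3

3


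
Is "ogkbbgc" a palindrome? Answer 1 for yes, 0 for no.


Input: ogkbbgc
Reversed: cgbbkgo
  Compare pos 0 ('o') with pos 6 ('c'): MISMATCH
  Compare pos 1 ('g') with pos 5 ('g'): match
  Compare pos 2 ('k') with pos 4 ('b'): MISMATCH
Result: not a palindrome

0


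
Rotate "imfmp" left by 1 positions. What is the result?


Input: "imfmp", rotate left by 1
First 1 characters: "i"
Remaining characters: "mfmp"
Concatenate remaining + first: "mfmp" + "i" = "mfmpi"

mfmpi


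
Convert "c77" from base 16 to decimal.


Input: "c77" in base 16
Positional expansion:
  Digit 'c' (value 12) x 16^2 = 3072
  Digit '7' (value 7) x 16^1 = 112
  Digit '7' (value 7) x 16^0 = 7
Sum = 3191

3191


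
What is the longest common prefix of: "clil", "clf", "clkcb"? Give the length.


Words: clil, clf, clkcb
  Position 0: all 'c' => match
  Position 1: all 'l' => match
  Position 2: ('i', 'f', 'k') => mismatch, stop
LCP = "cl" (length 2)

2


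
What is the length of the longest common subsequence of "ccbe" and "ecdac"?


LCS of "ccbe" and "ecdac"
DP table:
           e    c    d    a    c
      0    0    0    0    0    0
  c   0    0    1    1    1    1
  c   0    0    1    1    1    2
  b   0    0    1    1    1    2
  e   0    1    1    1    1    2
LCS length = dp[4][5] = 2

2


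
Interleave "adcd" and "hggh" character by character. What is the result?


Interleaving "adcd" and "hggh":
  Position 0: 'a' from first, 'h' from second => "ah"
  Position 1: 'd' from first, 'g' from second => "dg"
  Position 2: 'c' from first, 'g' from second => "cg"
  Position 3: 'd' from first, 'h' from second => "dh"
Result: ahdgcgdh

ahdgcgdh
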